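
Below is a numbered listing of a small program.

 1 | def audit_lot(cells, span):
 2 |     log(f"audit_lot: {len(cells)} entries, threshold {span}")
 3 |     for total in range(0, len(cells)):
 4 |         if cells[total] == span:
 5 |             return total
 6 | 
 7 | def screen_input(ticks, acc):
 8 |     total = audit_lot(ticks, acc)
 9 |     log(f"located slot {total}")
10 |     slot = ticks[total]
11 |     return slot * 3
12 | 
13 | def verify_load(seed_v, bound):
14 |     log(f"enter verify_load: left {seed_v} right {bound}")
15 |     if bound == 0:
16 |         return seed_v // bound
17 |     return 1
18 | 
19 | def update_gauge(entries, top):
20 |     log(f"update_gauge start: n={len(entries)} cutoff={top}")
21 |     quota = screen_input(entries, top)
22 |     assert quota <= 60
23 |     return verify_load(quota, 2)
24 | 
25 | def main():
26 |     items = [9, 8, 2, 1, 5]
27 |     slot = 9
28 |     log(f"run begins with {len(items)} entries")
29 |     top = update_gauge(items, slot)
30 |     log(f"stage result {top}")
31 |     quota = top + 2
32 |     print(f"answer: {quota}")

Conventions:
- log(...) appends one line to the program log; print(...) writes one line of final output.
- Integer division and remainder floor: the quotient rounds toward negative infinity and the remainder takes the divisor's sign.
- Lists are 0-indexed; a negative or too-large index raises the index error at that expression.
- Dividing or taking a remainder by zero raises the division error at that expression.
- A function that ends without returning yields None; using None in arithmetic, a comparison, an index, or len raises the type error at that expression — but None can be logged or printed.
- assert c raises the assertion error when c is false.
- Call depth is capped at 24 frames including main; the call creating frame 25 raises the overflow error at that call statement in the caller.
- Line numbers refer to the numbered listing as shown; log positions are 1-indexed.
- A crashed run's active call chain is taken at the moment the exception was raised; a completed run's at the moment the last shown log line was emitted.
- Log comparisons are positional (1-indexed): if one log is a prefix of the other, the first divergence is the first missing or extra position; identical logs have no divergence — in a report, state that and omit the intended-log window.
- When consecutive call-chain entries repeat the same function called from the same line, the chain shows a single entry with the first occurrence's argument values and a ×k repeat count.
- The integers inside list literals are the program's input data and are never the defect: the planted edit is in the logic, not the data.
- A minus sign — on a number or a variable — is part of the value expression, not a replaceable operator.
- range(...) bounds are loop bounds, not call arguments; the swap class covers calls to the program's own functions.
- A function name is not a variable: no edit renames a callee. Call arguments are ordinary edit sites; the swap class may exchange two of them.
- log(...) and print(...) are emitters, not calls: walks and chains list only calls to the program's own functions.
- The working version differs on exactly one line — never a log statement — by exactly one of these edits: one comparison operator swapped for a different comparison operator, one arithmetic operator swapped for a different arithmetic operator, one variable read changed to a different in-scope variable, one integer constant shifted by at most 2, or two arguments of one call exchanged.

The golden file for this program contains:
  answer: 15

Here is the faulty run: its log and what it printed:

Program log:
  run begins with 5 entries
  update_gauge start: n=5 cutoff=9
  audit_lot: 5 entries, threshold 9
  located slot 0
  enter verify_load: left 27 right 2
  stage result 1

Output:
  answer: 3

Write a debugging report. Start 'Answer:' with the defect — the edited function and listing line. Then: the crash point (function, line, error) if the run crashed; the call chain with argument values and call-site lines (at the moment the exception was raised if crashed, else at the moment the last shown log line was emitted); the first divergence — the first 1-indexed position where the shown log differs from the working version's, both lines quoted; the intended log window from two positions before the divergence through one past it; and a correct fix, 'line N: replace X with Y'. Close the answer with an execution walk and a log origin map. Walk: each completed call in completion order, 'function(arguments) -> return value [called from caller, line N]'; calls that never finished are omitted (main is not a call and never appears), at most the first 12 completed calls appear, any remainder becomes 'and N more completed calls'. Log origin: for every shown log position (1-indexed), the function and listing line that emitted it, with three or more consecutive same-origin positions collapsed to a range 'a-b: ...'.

Answer: the defect is in verify_load at line 15.
Key fact: The log first diverges at position 6: the faulty run prints 'stage result 1' where the working version prints 'stage result 13'.
Call chain: main.
First divergence: at position 6 the run shows 'stage result 1' where the working version logs 'stage result 13'.
Intended log window:
  4: located slot 0
  5: enter verify_load: left 27 right 2
  6: stage result 13
Execution walk:
  audit_lot([9, 8, 2, 1, 5], 9) -> 0  [called from screen_input, line 8]
  screen_input([9, 8, 2, 1, 5], 9) -> 27  [called from update_gauge, line 21]
  verify_load(27, 2) -> 1  [called from update_gauge, line 23]
  update_gauge([9, 8, 2, 1, 5], 9) -> 1  [called from main, line 29]
Log origin:
  1: emitted by main (line 28)
  2: emitted by update_gauge (line 20)
  3: emitted by audit_lot (line 2)
  4: emitted by screen_input (line 9)
  5: emitted by verify_load (line 14)
  6: emitted by main (line 30)
A correct fix: line 15: replace `==` with `!=`.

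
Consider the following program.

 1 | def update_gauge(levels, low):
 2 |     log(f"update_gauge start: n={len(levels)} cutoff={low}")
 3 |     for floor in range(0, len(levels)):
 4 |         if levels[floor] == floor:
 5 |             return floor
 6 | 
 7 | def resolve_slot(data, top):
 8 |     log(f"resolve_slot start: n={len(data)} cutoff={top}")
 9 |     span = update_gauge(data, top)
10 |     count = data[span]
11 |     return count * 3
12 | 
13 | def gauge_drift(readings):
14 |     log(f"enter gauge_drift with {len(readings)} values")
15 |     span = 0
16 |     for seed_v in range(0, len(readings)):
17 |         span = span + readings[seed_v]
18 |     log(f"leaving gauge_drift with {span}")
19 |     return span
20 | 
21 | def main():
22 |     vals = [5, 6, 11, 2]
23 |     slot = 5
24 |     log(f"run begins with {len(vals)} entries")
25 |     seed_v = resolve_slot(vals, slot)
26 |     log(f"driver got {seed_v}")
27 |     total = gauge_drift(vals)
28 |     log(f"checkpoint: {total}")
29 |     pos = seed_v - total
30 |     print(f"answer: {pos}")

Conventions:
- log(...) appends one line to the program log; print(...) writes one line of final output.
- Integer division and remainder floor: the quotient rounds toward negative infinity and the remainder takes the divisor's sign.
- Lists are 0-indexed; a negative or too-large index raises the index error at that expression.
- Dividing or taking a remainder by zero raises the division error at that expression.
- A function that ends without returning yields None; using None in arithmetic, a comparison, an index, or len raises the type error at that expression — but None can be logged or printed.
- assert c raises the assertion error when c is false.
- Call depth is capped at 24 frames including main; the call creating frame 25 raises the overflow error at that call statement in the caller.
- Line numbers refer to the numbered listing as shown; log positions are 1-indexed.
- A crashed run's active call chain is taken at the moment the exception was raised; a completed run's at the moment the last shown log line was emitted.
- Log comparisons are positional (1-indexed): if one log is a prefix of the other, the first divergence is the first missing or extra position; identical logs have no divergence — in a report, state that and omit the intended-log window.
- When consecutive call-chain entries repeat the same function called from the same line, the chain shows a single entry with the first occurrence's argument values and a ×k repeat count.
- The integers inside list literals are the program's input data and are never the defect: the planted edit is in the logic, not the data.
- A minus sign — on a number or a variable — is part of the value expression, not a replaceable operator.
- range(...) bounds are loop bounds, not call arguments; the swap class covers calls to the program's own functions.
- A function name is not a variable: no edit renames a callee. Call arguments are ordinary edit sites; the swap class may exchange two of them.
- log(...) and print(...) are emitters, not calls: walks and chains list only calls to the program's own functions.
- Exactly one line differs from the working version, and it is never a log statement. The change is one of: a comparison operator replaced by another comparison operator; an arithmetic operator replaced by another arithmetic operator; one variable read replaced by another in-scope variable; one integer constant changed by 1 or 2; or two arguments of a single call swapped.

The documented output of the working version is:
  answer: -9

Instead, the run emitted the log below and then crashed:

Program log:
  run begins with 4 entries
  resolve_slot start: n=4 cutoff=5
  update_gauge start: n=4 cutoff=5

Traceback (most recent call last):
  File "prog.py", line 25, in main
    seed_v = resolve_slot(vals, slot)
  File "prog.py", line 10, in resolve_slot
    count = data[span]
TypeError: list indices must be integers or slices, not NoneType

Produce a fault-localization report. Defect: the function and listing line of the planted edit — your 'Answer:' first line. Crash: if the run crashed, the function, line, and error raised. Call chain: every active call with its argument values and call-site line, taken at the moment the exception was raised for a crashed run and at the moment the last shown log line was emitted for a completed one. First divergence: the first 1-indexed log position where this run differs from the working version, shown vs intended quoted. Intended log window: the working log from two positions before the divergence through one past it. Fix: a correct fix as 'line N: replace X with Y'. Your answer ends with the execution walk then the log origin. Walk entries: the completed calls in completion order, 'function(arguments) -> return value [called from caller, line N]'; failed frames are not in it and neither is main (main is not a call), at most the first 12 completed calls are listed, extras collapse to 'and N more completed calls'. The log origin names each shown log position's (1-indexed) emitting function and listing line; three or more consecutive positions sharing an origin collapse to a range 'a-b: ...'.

Answer: the defect is in update_gauge at line 4.
Core observation: Only 3 log lines were emitted before the run died; the intended continuation was 'driver got 15'.
Crash: resolve_slot, line 10, TypeError.
Call chain: main -> resolve_slot([5, 6, 11, 2], 5) (called at line 25).
First divergence: position 4 — after 3 matching lines the faulty run goes silent; intended next line 'driver got 15'.
Intended log window:
  2: resolve_slot start: n=4 cutoff=5
  3: update_gauge start: n=4 cutoff=5
  4: driver got 15
  5: enter gauge_drift with 4 values
Execution walk:
  update_gauge([5, 6, 11, 2], 5) -> None  [called from resolve_slot, line 9]
Log origin:
  1: logged in main at line 24
  2: logged in resolve_slot at line 8
  3: logged in update_gauge at line 2
A correct fix: line 4: replace `levels[floor] == floor` with `levels[floor] == low`.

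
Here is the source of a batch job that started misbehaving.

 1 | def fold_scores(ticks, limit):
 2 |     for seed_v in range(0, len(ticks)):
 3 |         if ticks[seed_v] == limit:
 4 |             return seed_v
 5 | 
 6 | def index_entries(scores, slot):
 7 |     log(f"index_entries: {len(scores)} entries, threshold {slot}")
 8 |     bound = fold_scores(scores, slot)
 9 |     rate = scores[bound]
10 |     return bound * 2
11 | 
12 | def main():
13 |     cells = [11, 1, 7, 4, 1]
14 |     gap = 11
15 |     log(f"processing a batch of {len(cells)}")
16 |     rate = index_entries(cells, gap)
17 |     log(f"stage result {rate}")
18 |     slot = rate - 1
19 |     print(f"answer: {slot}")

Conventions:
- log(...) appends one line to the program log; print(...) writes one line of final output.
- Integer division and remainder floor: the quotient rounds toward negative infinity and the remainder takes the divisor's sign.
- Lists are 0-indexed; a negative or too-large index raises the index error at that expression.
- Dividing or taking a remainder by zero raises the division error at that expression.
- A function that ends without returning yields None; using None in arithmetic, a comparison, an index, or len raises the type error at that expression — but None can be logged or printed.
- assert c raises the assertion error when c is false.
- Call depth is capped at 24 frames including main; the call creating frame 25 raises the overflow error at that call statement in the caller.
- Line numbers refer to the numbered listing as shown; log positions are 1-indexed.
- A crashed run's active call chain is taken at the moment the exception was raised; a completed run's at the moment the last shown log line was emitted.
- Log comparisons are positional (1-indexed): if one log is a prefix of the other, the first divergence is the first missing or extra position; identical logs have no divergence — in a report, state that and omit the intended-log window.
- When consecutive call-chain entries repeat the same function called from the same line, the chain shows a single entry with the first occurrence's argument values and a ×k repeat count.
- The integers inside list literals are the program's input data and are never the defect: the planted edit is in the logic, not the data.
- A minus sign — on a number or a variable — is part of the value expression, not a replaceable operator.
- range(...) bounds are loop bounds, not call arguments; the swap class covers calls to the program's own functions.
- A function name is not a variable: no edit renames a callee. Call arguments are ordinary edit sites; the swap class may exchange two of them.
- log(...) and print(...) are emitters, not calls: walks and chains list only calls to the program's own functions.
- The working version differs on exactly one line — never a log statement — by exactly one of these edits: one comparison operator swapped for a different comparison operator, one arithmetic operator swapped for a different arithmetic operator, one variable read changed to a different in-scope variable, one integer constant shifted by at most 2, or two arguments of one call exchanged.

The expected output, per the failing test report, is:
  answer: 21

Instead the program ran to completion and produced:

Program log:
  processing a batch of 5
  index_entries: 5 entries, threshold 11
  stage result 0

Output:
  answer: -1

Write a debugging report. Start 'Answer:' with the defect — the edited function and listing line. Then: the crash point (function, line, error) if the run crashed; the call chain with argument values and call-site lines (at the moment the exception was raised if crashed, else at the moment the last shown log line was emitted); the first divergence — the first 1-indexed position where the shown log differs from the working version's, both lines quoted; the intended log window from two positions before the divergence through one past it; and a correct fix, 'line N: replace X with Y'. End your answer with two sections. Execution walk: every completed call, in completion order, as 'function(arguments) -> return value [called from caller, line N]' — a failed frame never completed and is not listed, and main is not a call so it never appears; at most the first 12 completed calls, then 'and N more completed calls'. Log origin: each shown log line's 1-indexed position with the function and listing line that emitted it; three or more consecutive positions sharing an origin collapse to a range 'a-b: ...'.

Answer: the defect is in index_entries at line 10.
Core observation: Position 3 is the first bad log line: 'stage result 0' should read 'stage result 22'.
Call chain: main.
First divergence: position 3 — the shown line 'stage result 0' should read 'stage result 22'.
Intended log window:
  1: processing a batch of 5
  2: index_entries: 5 entries, threshold 11
  3: stage result 22
Execution walk:
  fold_scores([11, 1, 7, 4, 1], 11) -> 0  [called from index_entries, line 8]
  index_entries([11, 1, 7, 4, 1], 11) -> 0  [called from main, line 16]
Log origin:
  1: from main, line 15
  2: from index_entries, line 7
  3: from main, line 17
A correct fix: line 10: replace `bound` with `rate`.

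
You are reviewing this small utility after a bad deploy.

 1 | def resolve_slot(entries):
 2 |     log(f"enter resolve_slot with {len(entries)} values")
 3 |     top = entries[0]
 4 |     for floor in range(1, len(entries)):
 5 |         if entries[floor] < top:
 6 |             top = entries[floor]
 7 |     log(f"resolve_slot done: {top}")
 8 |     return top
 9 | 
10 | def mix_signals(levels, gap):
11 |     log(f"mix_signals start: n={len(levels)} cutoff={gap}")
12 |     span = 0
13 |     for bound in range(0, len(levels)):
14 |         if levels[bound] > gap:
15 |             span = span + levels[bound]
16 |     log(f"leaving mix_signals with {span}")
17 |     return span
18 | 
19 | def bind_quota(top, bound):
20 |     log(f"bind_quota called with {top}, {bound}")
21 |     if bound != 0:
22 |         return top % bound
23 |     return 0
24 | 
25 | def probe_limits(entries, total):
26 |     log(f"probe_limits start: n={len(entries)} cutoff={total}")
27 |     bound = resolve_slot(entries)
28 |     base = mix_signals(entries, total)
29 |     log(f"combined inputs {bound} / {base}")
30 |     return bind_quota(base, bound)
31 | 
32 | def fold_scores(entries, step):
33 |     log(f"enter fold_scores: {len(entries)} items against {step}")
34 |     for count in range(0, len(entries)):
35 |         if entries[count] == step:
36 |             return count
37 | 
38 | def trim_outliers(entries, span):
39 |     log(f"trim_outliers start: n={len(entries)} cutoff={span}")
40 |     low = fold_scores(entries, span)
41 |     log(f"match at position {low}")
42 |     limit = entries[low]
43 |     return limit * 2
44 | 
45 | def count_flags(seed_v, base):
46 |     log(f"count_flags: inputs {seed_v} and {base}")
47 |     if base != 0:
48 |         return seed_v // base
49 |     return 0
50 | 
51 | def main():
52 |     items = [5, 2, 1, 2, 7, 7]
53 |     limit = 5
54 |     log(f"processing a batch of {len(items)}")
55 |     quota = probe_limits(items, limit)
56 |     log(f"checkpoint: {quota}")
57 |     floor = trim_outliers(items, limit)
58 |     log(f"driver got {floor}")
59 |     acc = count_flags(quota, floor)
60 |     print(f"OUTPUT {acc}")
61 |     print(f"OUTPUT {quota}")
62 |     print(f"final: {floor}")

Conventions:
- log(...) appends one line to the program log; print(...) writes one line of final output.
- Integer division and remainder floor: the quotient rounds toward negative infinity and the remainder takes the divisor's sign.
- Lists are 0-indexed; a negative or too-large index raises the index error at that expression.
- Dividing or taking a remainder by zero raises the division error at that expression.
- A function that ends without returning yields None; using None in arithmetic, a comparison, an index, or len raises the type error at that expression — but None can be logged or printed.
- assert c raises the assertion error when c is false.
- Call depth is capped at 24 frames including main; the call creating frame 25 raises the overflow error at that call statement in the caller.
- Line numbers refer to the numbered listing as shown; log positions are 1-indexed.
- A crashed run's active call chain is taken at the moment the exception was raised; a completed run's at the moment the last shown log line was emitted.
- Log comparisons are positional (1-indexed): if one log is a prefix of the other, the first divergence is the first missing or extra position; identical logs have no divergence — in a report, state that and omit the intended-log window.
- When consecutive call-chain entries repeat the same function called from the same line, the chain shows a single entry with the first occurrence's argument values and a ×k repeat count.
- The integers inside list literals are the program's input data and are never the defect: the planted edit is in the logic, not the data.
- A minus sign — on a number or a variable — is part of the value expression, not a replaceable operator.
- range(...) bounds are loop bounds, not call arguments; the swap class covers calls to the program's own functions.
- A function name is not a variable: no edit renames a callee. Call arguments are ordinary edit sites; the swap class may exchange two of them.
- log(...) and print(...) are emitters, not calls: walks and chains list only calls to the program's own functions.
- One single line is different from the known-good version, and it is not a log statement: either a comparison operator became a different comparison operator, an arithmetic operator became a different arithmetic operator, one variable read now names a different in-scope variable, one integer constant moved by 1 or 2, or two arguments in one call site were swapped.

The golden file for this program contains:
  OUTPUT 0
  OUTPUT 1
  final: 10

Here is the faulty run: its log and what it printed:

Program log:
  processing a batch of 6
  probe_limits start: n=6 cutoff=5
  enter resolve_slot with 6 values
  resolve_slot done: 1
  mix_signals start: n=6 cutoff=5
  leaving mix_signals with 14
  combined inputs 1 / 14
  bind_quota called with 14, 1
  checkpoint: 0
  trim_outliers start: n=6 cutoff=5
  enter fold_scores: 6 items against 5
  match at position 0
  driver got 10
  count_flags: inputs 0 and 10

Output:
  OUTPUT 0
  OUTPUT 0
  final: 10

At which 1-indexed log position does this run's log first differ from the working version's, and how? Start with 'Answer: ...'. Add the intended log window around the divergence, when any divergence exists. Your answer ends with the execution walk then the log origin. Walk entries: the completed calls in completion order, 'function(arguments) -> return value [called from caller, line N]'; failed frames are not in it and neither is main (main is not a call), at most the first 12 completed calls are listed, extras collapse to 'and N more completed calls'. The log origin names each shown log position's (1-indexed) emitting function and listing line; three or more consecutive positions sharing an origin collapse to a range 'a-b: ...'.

Answer: position 8; shown 'bind_quota called with 14, 1' vs intended 'bind_quota called with 1, 14'.
Intended log window:
  6: leaving mix_signals with 14
  7: combined inputs 1 / 14
  8: bind_quota called with 1, 14
  9: checkpoint: 1
Execution walk:
  resolve_slot([5, 2, 1, 2, 7, 7]) -> 1  [called from probe_limits, line 27]
  mix_signals([5, 2, 1, 2, 7, 7], 5) -> 14  [called from probe_limits, line 28]
  bind_quota(14, 1) -> 0  [called from probe_limits, line 30]
  probe_limits([5, 2, 1, 2, 7, 7], 5) -> 0  [called from main, line 55]
  fold_scores([5, 2, 1, 2, 7, 7], 5) -> 0  [called from trim_outliers, line 40]
  trim_outliers([5, 2, 1, 2, 7, 7], 5) -> 10  [called from main, line 57]
  count_flags(0, 10) -> 0  [called from main, line 59]
Log origins:
  1 — main, line 54
  2 — probe_limits, line 26
  3 — resolve_slot, line 2
  4 — resolve_slot, line 7
  5 — mix_signals, line 11
  6 — mix_signals, line 16
  7 — probe_limits, line 29
  8 — bind_quota, line 20
  9 — main, line 56
  10 — trim_outliers, line 39
  11 — fold_scores, line 33
  12 — trim_outliers, line 41
  13 — main, line 58
  14 — count_flags, line 46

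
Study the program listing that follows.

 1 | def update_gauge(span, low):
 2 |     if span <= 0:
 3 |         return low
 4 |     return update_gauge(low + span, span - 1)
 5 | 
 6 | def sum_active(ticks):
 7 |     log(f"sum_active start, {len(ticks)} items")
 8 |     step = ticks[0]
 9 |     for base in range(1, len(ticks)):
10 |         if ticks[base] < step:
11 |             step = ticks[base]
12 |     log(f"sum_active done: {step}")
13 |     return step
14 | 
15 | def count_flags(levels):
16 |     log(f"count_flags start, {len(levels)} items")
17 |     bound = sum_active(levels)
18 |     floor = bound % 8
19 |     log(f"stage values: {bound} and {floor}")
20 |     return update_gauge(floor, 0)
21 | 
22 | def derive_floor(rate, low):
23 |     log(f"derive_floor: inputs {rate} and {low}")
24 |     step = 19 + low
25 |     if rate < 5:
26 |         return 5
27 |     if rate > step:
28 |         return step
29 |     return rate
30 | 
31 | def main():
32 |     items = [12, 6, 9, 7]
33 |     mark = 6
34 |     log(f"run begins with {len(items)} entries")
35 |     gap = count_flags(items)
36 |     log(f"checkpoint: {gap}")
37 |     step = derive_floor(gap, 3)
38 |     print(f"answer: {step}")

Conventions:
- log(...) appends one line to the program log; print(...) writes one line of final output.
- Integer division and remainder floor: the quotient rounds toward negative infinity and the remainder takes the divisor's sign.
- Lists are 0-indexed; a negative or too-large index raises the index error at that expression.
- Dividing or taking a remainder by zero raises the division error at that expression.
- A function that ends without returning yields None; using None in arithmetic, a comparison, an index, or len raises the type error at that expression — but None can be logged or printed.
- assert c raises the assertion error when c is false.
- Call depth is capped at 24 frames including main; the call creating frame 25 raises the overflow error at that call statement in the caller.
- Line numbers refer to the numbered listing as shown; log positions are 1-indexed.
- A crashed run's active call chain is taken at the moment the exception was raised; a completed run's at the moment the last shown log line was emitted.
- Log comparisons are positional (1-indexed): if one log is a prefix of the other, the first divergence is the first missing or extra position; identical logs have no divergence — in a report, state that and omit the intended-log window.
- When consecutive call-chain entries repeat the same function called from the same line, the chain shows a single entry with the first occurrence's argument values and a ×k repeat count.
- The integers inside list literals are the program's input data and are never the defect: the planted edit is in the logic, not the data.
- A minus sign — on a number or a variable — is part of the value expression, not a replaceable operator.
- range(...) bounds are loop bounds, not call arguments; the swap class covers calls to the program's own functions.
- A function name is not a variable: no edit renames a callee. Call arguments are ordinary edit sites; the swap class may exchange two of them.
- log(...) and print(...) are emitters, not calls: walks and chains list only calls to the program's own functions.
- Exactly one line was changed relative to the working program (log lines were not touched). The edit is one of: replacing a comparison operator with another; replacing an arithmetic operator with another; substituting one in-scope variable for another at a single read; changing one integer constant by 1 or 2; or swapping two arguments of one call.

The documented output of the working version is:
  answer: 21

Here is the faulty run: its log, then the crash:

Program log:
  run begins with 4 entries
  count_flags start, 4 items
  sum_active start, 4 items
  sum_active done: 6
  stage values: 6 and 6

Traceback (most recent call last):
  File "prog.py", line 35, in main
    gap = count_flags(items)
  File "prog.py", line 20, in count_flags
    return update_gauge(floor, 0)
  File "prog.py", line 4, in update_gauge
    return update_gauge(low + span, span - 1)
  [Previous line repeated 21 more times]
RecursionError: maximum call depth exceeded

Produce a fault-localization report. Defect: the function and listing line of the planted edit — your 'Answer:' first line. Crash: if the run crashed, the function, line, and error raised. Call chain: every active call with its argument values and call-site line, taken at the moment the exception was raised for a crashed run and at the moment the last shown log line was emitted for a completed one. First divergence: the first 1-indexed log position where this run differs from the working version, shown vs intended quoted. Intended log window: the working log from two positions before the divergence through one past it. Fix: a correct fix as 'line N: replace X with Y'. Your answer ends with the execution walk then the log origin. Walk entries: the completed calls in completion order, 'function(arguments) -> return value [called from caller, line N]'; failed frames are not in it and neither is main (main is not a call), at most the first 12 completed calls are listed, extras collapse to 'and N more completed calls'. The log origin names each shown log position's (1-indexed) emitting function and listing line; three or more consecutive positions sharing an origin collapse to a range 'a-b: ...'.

Answer: the defect is in update_gauge at line 4.
Key observation: Only 5 log lines were emitted before the run died; the intended continuation was 'checkpoint: 21'.
Crash: update_gauge, line 4, RecursionError.
Call chain: main -> count_flags([12, 6, 9, 7]) (called at line 35) -> update_gauge(6, 0) (called at line 20) -> update_gauge(6, 5) (called at line 4) ×21.
First divergence: position 6 — the faulty run's log ends after 5 lines; the working version continues with 'checkpoint: 21'.
Intended log window:
  4: sum_active done: 6
  5: stage values: 6 and 6
  6: checkpoint: 21
  7: derive_floor: inputs 21 and 3
Execution walk:
  sum_active([12, 6, 9, 7]) -> 6  [called from count_flags, line 17]
Log origin:
  1 — main, line 34
  2 — count_flags, line 16
  3 — sum_active, line 7
  4 — sum_active, line 12
  5 — count_flags, line 19
A correct fix: line 4: replace `update_gauge(low + span, span - 1)` with `update_gauge(span - 1, low + span)`.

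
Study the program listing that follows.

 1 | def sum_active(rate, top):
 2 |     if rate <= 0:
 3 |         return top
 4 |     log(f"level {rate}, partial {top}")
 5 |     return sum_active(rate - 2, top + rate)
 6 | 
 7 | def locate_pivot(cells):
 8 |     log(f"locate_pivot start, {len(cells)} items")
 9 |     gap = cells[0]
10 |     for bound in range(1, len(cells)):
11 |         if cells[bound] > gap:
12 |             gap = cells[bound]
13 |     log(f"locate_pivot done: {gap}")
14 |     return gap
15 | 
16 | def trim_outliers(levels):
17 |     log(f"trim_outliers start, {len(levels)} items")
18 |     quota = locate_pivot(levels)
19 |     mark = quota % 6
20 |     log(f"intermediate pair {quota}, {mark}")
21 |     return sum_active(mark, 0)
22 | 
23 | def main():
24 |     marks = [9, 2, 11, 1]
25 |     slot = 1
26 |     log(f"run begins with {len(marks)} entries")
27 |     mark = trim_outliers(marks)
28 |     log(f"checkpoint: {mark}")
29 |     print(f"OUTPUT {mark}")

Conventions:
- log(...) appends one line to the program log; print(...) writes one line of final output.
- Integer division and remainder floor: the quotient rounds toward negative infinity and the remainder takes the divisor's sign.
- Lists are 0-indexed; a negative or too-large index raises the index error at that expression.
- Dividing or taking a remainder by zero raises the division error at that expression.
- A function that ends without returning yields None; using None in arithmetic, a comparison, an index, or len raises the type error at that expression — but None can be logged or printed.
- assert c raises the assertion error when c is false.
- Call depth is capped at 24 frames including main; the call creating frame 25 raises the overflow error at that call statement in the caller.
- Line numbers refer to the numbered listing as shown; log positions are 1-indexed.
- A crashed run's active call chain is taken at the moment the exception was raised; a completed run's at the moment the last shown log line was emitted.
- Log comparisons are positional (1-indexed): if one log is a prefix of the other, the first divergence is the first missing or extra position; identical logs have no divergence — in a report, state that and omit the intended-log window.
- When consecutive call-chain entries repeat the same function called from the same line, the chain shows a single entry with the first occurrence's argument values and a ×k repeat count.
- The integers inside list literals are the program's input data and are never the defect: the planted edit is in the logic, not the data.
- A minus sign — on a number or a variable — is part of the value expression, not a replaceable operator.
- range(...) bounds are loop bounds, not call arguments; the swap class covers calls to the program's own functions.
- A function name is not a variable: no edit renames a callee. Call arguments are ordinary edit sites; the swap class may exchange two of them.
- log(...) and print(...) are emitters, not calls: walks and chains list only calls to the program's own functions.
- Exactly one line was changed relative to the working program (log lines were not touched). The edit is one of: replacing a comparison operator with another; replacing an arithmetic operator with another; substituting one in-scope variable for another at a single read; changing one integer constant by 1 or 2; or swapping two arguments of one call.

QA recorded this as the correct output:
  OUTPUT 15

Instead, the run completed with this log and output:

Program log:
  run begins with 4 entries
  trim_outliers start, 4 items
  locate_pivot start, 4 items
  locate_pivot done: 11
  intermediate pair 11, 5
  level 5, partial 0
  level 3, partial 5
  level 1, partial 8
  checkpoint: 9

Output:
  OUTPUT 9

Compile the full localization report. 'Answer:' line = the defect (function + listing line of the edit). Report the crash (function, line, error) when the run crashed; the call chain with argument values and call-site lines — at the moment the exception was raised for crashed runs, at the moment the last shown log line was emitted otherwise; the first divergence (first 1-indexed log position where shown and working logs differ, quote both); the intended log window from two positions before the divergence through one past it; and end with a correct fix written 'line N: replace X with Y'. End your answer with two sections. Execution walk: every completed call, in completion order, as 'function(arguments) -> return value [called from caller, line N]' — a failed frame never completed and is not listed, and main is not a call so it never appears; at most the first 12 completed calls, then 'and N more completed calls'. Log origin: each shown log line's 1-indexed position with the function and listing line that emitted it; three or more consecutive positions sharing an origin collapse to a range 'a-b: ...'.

Answer: the defect is in sum_active at line 5.
Key fact: The log first diverges at position 7: the faulty run prints 'level 3, partial 5' where the working version prints 'level 4, partial 5'.
Call chain: main.
First divergence: position 7; shown 'level 3, partial 5' vs intended 'level 4, partial 5'.
Intended log window:
  5: intermediate pair 11, 5
  6: level 5, partial 0
  7: level 4, partial 5
  8: level 3, partial 9
Execution walk:
  locate_pivot([9, 2, 11, 1]) -> 11  [called from trim_outliers, line 18]
  sum_active(-1, 9) -> 9  [called from sum_active, line 5]
  sum_active(1, 8) -> 9  [called from sum_active, line 5]
  sum_active(3, 5) -> 9  [called from sum_active, line 5]
  sum_active(5, 0) -> 9  [called from trim_outliers, line 21]
  trim_outliers([9, 2, 11, 1]) -> 9  [called from main, line 27]
Log line origins:
  1: from main, line 26
  2: from trim_outliers, line 17
  3: from locate_pivot, line 8
  4: from locate_pivot, line 13
  5: from trim_outliers, line 20
  6-8: from sum_active, line 4
  9: from main, line 28
A correct fix: line 5: replace `2` with `1`.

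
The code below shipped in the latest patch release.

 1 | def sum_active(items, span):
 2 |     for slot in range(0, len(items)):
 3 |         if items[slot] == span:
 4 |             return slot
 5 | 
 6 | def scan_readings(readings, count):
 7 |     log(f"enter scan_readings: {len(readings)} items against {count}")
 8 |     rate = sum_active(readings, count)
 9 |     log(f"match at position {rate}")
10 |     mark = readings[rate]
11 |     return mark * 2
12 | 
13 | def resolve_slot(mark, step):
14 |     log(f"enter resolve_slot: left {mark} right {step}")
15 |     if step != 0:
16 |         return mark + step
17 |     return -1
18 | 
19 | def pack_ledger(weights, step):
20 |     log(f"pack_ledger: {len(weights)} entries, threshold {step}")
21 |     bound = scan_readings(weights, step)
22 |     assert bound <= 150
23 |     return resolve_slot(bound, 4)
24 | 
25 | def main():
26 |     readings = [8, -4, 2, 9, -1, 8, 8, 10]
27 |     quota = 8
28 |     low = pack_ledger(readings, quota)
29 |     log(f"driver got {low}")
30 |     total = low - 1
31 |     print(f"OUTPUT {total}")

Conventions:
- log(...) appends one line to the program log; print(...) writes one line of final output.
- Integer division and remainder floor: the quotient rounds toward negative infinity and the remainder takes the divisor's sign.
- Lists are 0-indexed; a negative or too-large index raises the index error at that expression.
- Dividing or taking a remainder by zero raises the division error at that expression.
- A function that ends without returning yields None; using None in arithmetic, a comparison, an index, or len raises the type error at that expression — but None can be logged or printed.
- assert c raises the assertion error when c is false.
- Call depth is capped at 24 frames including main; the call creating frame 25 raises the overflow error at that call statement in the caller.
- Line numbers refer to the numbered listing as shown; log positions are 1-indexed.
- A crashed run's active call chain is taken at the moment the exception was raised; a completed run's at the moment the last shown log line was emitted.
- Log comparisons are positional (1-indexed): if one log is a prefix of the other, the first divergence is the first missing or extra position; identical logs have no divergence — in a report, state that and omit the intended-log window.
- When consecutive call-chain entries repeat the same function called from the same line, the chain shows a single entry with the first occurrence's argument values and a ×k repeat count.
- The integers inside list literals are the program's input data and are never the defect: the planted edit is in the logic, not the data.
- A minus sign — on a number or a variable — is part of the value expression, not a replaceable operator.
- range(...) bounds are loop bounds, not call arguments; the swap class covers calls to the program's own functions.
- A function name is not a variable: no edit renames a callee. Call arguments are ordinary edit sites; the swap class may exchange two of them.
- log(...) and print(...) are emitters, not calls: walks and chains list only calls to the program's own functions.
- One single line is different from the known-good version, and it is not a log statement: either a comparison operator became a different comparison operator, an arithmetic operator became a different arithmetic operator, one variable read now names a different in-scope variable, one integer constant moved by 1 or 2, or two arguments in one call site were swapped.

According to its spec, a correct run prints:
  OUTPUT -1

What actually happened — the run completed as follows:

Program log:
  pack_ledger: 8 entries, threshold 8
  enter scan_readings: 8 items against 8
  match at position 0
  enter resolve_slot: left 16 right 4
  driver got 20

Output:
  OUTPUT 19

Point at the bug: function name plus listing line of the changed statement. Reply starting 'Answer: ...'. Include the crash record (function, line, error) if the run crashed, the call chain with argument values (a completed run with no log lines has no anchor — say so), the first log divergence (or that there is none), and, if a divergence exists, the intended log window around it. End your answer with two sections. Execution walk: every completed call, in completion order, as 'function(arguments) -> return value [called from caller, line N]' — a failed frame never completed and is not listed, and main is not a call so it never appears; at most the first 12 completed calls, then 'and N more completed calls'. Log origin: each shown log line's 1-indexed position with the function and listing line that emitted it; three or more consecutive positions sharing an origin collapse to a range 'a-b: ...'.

Answer: the defect is in resolve_slot at line 16.
The tell: The earliest visible damage is log position 5 — 'driver got 20' rather than the intended 'driver got 0'.
Call chain: main.
First divergence: position 5; shown 'driver got 20' vs intended 'driver got 0'.
Intended log window:
  3: match at position 0
  4: enter resolve_slot: left 16 right 4
  5: driver got 0
Execution walk:
  sum_active([8, -4, 2, 9, -1, 8, 8, 10], 8) -> 0  [called from scan_readings, line 8]
  scan_readings([8, -4, 2, 9, -1, 8, 8, 10], 8) -> 16  [called from pack_ledger, line 21]
  resolve_slot(16, 4) -> 20  [called from pack_ledger, line 23]
  pack_ledger([8, -4, 2, 9, -1, 8, 8, 10], 8) -> 20  [called from main, line 28]
Log origins:
  1 — pack_ledger, line 20
  2 — scan_readings, line 7
  3 — scan_readings, line 9
  4 — resolve_slot, line 14
  5 — main, line 29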